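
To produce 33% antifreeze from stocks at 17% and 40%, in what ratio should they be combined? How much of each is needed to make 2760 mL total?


Let x parts of 17% mix with y parts of 40%.
17x + 40y = 33(x + y)
17x + 40y = 33x + 33y
x(17 - 33) = y(33 - 40)
x/y = (40 - 33)/(33 - 17) = 7/16
Simplify: 7:16
Total parts = 23; one part = 2760/23 = 120.00 mL
17% solution: 7×120.00 = 840.00 mL
40% solution: 16×120.00 = 1920.00 mL
= ratio 7:16; 840.00 mL and 1920.00 mL

ratio 7:16; 840.00 mL and 1920.00 mL


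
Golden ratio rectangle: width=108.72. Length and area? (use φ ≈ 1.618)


φ = (1 + √5) / 2 ≈ 1.618
Length = width × φ = 108.72 × 1.618 = 175.90896
≈ 175.91
Area = width × length = 108.72 × 175.90896 = 19124.8221312 ≈ 19124.82
= Length: 175.91, Area: 19124.82

Length: 175.91, Area: 19124.82


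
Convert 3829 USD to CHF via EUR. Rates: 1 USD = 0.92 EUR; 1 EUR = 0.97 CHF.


Step 1: 3829 USD × 0.92 = 3522.68 EUR
Step 2: 3522.68 EUR × 0.97 = 3417.00 CHF
Implied rate USD→CHF = 0.92 × 0.97 = 0.8924
= 3417.00 CHF

3417.00 CHF


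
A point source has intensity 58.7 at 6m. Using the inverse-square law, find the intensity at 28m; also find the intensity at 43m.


I₁d₁² = I₂d₂²
I at 28m = 58.7 × (6/28)² = 58.7 × 36/784 = 2113.2/784 ≈ 2.6954
I at 43m = 58.7 × (6/43)² = 58.7 × 36/1849 = 2113.2/1849 ≈ 1.1429
= 2.6954 and 1.1429

2.6954 and 1.1429


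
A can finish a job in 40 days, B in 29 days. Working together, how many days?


Rate of A = 1/40 per day
Rate of B = 1/29 per day
Combined rate = 1/40 + 1/29 = 69/1160 ≈ 0.0595 per day
Days = 1 / combined rate = 1160/69
≈ 16.81 days

16.81 days


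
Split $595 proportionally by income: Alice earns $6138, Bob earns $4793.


Total income = 6138 + 4793 = $10931
Alice: $595 × 6138/10931 = $334.11
Bob: $595 × 4793/10931 = $260.89
= Alice: $334.11, Bob: $260.89

Alice: $334.11, Bob: $260.89


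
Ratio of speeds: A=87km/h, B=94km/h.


Ratio = 87:94
GCD = 1
Simplified = 87:94
Time ratio (same distance) = 94:87
Speed ratio = 87:94

87:94


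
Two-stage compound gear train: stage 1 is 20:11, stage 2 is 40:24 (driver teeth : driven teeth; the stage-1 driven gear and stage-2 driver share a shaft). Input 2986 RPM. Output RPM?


Stage 1: RPM_B = RPM_A × t_A/t_B = 2986 × 20/11 = 59720/11 ≈ 5429.09
B and C share a shaft → RPM_C = RPM_B
Stage 2: RPM_D = RPM_C × t_C/t_D = RPM_A × (t_A×t_C)/(t_B×t_D)
Overall ratio = (20×40)/(11×24) = 800/264
RPM_D = 2986 × 800/264 = 2388800/264
≈ 9048.48 RPM

9048.48 RPM


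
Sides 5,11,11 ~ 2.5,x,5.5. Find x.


Scale factor = 2.5/5 = 0.5
Missing side = 11 × 0.5
= 5.5

5.5


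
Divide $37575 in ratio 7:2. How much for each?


Total parts = 7 + 2 = 9
Part 1: 37575 × 7/9 = 29225.00
Part 2: 37575 × 2/9 = 8350.00
= Part 1: $29225.00, Part 2: $8350.00

Part 1: $29225.00, Part 2: $8350.00


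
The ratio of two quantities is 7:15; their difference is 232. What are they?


Let A = 7k, B = 15k.
15k - 7k = 232
8k = 232 → k = 232/8 = 29
A = 7×29 = 203, B = 15×29 = 435
= A = 203, B = 435

A = 203, B = 435


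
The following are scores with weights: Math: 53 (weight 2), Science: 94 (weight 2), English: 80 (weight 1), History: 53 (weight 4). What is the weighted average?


Numerator = 53×2 + 94×2 + 80×1 + 53×4
= 106 + 188 + 80 + 212
= 586
Total weight = 9
Weighted avg = 586/9
= 65.11

65.11


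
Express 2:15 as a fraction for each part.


Total parts = 2 + 15 = 17
First part: 2/17 = 2/17
Second part: 15/17 = 15/17
= 2/17 and 15/17

2/17 and 15/17


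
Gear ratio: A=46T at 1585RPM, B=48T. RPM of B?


Gear ratio = 46:48 = 23:24
RPM_B = RPM_A × (teeth_A / teeth_B)
= 1585 × (46/48)
= 1519.0 RPM

1519.0 RPM


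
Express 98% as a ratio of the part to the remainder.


98% means 98 parts out of 100; remainder = 2
Part : remainder = 98:2
GCD = 2
= 49:1

49:1


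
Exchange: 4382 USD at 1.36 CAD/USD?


Amount × rate = 4382 × 1.36
= 5959.52 CAD

5959.52 CAD


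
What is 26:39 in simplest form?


GCD(26, 39) = 13
26/13 : 39/13
= 2:3

2:3


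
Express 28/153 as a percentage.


Percentage = (part / whole) × 100
= (28 / 153) × 100
≈ 18.30%

18.30%


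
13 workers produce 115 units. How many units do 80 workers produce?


Direct proportion: y/x = constant
k = 115/13 ≈ 8.8462
y₂ = k × 80 = 115 × 80 / 13 = 9200/13
≈ 707.69

707.69


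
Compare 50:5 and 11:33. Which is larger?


50/5 = 10.0000
11/33 = 0.3333
10.0000 > 0.3333, so 50:5 is greater
= 50:5

50:5


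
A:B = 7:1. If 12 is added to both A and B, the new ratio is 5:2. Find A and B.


Let A = 7k, B = 1k.
(7k + 12) / (1k + 12) = 5/2
Cross-multiply: 2(7k + 12) = 5(1k + 12)
14k + 24 = 5k + 60
14k - 5k = 60 - 24
9k = 36
k = 36/9 = 4
A = 7×4 = 28, B = 1×4 = 4
= A = 28, B = 4

A = 28, B = 4


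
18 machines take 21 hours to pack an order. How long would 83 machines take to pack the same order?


Inverse proportion: x × y = constant
k = 18 × 21 = 378
y₂ = k / 83 = 378 / 83
= 4.55

4.55


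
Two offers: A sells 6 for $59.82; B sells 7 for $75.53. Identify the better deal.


Deal A: $59.82/6 = $9.9700/unit
Deal B: $75.53/7 = $10.7900/unit
A is cheaper per unit
= Deal A

Deal A


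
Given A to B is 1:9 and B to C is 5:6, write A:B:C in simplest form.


Match B: multiply A:B by 5 → 5:45
Multiply B:C by 9 → 45:54
Combined: 5:45:54
GCD = 1
= 5:45:54

5:45:54


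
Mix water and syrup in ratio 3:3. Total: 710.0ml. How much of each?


Total parts = 3 + 3 = 6
water: 710.0 × 3/6 = 355.0ml
syrup: 710.0 × 3/6 = 355.0ml
= 355.0ml and 355.0ml

355.0ml and 355.0ml


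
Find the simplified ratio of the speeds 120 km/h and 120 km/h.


Ratio = 120:120
GCD = 120
Simplified = 1:1
Time ratio (same distance) = 1:1
Speed ratio = 1:1

1:1


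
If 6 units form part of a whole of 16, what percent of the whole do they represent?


Percentage = (part / whole) × 100
= (6 / 16) × 100
= 37.50%

37.50%


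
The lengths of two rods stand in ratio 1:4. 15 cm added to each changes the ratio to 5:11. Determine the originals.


Let A = 1k, B = 4k.
(1k + 15) / (4k + 15) = 5/11
Cross-multiply: 11(1k + 15) = 5(4k + 15)
11k + 165 = 20k + 75
11k - 20k = 75 - 165
-9k = -90
k = -90/-9 = 10
A = 1×10 = 10, B = 4×10 = 40
= A = 10, B = 40

A = 10, B = 40


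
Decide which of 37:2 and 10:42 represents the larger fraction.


37/2 = 18.5000
10/42 = 0.2381
18.5000 > 0.2381, so 37:2 is greater
= 37:2

37:2


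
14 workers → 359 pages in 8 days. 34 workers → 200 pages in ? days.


Days ∝ work / workers, so d₂ = d₁ × (m₁/m₂) × (w₂/w₁)
Workers factor (inverse): 14/34 ≈ 0.4118
Work factor (direct): 200/359 ≈ 0.5571
d₂ = 8 × 14/34 × 200/359 = (8 × 14 × 200) / (34 × 359) = 22400/12206
≈ 1.84 days

1.84 days


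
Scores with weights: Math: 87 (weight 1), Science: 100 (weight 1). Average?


Numerator = 87×1 + 100×1
= 87 + 100
= 187
Total weight = 2
Weighted avg = 187/2
= 93.50

93.50


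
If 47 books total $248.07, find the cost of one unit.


Unit rate = total / quantity
= 248.07 / 47
= $5.28 per unit

$5.28 per unit


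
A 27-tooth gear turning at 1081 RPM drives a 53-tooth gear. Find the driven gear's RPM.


Gear ratio = 27:53 = 27:53
RPM_B = RPM_A × (teeth_A / teeth_B)
= 1081 × (27/53)
= 550.7 RPM

550.7 RPM


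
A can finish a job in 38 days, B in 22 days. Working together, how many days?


Rate of A = 1/38 per day
Rate of B = 1/22 per day
Combined rate = 1/38 + 1/22 = 60/836 ≈ 0.0718 per day
Days = 1 / combined rate = 836/60
≈ 13.93 days

13.93 days


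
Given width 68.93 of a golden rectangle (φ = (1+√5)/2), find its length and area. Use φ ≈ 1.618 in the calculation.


φ = (1 + √5) / 2 ≈ 1.618
Length = width × φ = 68.93 × 1.618 = 111.52874
≈ 111.53
Area = width × length = 68.93 × 111.52874 = 7687.6760482 ≈ 7687.68
= Length: 111.53, Area: 7687.68

Length: 111.53, Area: 7687.68


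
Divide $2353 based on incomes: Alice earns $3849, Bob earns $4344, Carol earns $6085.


Total income = 3849 + 4344 + 6085 = $14278
Alice: $2353 × 3849/14278 = $634.31
Bob: $2353 × 4344/14278 = $715.89
Carol: $2353 × 6085/14278 = $1002.80
= Alice: $634.31, Bob: $715.89, Carol: $1002.80

Alice: $634.31, Bob: $715.89, Carol: $1002.80


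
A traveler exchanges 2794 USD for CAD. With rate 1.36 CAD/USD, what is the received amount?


Amount × rate = 2794 × 1.36
= 3799.84 CAD

3799.84 CAD


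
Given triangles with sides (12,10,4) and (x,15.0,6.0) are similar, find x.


Scale factor = 15.0/10 = 1.5
Missing side = 12 × 1.5
= 18.0

18.0


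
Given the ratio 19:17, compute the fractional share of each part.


Total parts = 19 + 17 = 36
First part: 19/36 = 19/36
Second part: 17/36 = 17/36
= 19/36 and 17/36

19/36 and 17/36


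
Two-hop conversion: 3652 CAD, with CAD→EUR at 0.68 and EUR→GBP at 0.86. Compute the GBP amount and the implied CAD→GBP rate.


Step 1: 3652 CAD × 0.68 = 2483.36 EUR
Step 2: 2483.36 EUR × 0.86 = 2135.69 GBP
Implied rate CAD→GBP = 0.68 × 0.86 = 0.5848
= 2135.69 GBP; implied rate 0.5848 GBP/CAD

2135.69 GBP; implied rate 0.5848 GBP/CAD


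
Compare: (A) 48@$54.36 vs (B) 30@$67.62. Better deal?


Deal A: $54.36/48 = $1.1325/unit
Deal B: $67.62/30 = $2.2540/unit
A is cheaper per unit
= Deal A

Deal A


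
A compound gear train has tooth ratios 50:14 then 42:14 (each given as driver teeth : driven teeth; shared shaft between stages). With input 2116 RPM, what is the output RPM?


Stage 1: RPM_B = RPM_A × t_A/t_B = 2116 × 50/14 = 105800/14 ≈ 7557.14
B and C share a shaft → RPM_C = RPM_B
Stage 2: RPM_D = RPM_C × t_C/t_D = RPM_A × (t_A×t_C)/(t_B×t_D)
Overall ratio = (50×42)/(14×14) = 2100/196
RPM_D = 2116 × 2100/196 = 4443600/196
≈ 22671.43 RPM

22671.43 RPM


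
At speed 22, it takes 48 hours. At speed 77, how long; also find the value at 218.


Inverse proportion: x × y = constant
k = 22 × 48 = 1056
At x=77: k/77 = 13.71
At x=218: k/218 = 4.84
= 13.71 and 4.84

13.71 and 4.84


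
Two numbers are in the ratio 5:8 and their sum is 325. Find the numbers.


Let A = 5k, B = 8k.
5k + 8k = 325
13k = 325 → k = 325/13 = 25
A = 5×25 = 125, B = 8×25 = 200
= A = 125, B = 200

A = 125, B = 200


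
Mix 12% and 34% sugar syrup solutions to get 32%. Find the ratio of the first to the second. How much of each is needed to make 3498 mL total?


Let x parts of 12% mix with y parts of 34%.
12x + 34y = 32(x + y)
12x + 34y = 32x + 32y
x(12 - 32) = y(32 - 34)
x/y = (34 - 32)/(32 - 12) = 2/20
Simplify: 1:10
Total parts = 11; one part = 3498/11 = 318.00 mL
12% solution: 1×318.00 = 318.00 mL
34% solution: 10×318.00 = 3180.00 mL
= ratio 1:10; 318.00 mL and 3180.00 mL

ratio 1:10; 318.00 mL and 3180.00 mL


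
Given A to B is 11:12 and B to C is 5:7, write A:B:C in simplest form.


Match B: multiply A:B by 5 → 55:60
Multiply B:C by 12 → 60:84
Combined: 55:60:84
GCD = 1
= 55:60:84

55:60:84


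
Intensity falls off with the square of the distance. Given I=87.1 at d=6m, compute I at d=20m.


I₁d₁² = I₂d₂²
I₂ = I₁ × (d₁/d₂)²
= 87.1 × (6/20)²
= 87.1 × 36/400
= 3135.6/400
= 7.8390

7.8390


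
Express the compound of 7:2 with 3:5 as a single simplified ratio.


Compound ratio = (7×3) : (2×5)
= 21:10
GCD = 1
= 21:10

21:10


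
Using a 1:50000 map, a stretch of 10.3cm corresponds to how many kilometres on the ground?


Real distance = map distance × scale
= 10.3cm × 50000
= 515000 cm = 5150.0 m
= 5.150 km

5.150 km


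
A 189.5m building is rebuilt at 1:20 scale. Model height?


Model size = real / scale
= 189.5 / 20
= 9.4750 m

9.4750 m


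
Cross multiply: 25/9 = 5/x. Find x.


Cross multiply: 25 × x = 9 × 5
25x = 45
x = 45 / 25
= 1.80

1.80


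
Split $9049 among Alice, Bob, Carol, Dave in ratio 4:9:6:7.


Total parts = 4 + 9 + 6 + 7 = 26
Alice: 9049 × 4/26 = 1392.15
Bob: 9049 × 9/26 = 3132.35
Carol: 9049 × 6/26 = 2088.23
Dave: 9049 × 7/26 = 2436.27
= Alice: $1392.15, Bob: $3132.35, Carol: $2088.23, Dave: $2436.27

Alice: $1392.15, Bob: $3132.35, Carol: $2088.23, Dave: $2436.27


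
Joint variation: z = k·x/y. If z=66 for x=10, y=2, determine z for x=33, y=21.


z = k·x/y
Solve for k using the known point: k = z·y/x = 66×2/10 = 132/10 = 13.2000
Now evaluate at x=33, y=21:
z = k × 33 / 21 = (132 × 33) / (10 × 21) = 4356/210
≈ 20.7429

20.7429


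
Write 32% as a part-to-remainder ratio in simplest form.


32% means 32 parts out of 100; remainder = 68
Part : remainder = 32:68
GCD = 4
= 8:17

8:17


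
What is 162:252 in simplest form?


GCD(162, 252) = 18
162/18 : 252/18
= 9:14

9:14


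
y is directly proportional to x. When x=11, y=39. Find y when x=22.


Direct proportion: y/x = constant
k = 39/11 ≈ 3.5455
y₂ = k × 22 = 39 × 22 / 11 = 858/11
= 78.00

78.00


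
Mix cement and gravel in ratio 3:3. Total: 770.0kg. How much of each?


Total parts = 3 + 3 = 6
cement: 770.0 × 3/6 = 385.0kg
gravel: 770.0 × 3/6 = 385.0kg
= 385.0kg and 385.0kg

385.0kg and 385.0kg


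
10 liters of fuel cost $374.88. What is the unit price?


Unit rate = total / quantity
= 374.88 / 10
= $37.49 per unit

$37.49 per unit


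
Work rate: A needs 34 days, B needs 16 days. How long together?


Rate of A = 1/34 per day
Rate of B = 1/16 per day
Combined rate = 1/34 + 1/16 = 50/544 ≈ 0.0919 per day
Days = 1 / combined rate = 544/50
= 10.88 days

10.88 days


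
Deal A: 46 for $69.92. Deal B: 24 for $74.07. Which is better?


Deal A: $69.92/46 = $1.5200/unit
Deal B: $74.07/24 = $3.0863/unit
A is cheaper per unit
= Deal A

Deal A


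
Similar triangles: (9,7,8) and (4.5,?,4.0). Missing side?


Scale factor = 4.5/9 = 0.5
Missing side = 7 × 0.5
= 3.5

3.5


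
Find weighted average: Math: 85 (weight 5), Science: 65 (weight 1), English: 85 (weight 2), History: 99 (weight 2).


Numerator = 85×5 + 65×1 + 85×2 + 99×2
= 425 + 65 + 170 + 198
= 858
Total weight = 10
Weighted avg = 858/10
= 85.80

85.80


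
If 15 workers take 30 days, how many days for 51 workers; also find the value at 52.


Inverse proportion: x × y = constant
k = 15 × 30 = 450
At x=51: k/51 = 8.82
At x=52: k/52 = 8.65
= 8.82 and 8.65

8.82 and 8.65


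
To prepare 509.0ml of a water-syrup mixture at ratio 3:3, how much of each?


Total parts = 3 + 3 = 6
water: 509.0 × 3/6 = 254.5ml
syrup: 509.0 × 3/6 = 254.5ml
= 254.5ml and 254.5ml

254.5ml and 254.5ml


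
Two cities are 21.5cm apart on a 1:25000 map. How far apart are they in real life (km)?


Real distance = map distance × scale
= 21.5cm × 25000
= 537500 cm = 5375.0 m
= 5.375 km

5.375 km


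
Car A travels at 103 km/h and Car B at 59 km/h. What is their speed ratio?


Ratio = 103:59
GCD = 1
Simplified = 103:59
Time ratio (same distance) = 59:103
Speed ratio = 103:59

103:59


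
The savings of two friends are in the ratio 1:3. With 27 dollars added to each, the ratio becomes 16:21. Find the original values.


Let A = 1k, B = 3k.
(1k + 27) / (3k + 27) = 16/21
Cross-multiply: 21(1k + 27) = 16(3k + 27)
21k + 567 = 48k + 432
21k - 48k = 432 - 567
-27k = -135
k = -135/-27 = 5
A = 1×5 = 5, B = 3×5 = 15
= A = 5, B = 15

A = 5, B = 15


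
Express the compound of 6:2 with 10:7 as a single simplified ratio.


Compound ratio = (6×10) : (2×7)
= 60:14
GCD = 2
= 30:7

30:7


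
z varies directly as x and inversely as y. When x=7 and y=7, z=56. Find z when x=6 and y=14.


z = k·x/y
Solve for k using the known point: k = z·y/x = 56×7/7 = 392/7 = 56.0000
Now evaluate at x=6, y=14:
z = k × 6 / 14 = (392 × 6) / (7 × 14) = 2352/98
= 24.0000

24.0000


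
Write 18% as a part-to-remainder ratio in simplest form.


18% means 18 parts out of 100; remainder = 82
Part : remainder = 18:82
GCD = 2
= 9:41

9:41


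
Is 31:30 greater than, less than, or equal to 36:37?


31/30 = 1.0333
36/37 = 0.9730
1.0333 > 0.9730, so 31:30 is greater
= greater than

greater than


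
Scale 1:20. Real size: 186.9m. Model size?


Model size = real / scale
= 186.9 / 20
= 9.3450 m

9.3450 m


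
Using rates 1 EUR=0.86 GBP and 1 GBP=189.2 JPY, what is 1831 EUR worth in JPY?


Step 1: 1831 EUR × 0.86 = 1574.66 GBP
Step 2: 1574.66 GBP × 189.2 = 297925.67 JPY
Implied rate EUR→JPY = 0.86 × 189.2 = 162.7120
= 297925.67 JPY

297925.67 JPY


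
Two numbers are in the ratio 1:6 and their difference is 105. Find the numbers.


Let A = 1k, B = 6k.
6k - 1k = 105
5k = 105 → k = 105/5 = 21
A = 1×21 = 21, B = 6×21 = 126
= A = 21, B = 126

A = 21, B = 126


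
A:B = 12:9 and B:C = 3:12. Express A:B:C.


Match B: multiply A:B by 3 → 36:27
Multiply B:C by 9 → 27:108
Combined: 36:27:108
GCD = 9
= 4:3:12

4:3:12


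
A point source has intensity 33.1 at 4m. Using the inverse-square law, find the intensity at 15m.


I₁d₁² = I₂d₂²
I₂ = I₁ × (d₁/d₂)²
= 33.1 × (4/15)²
= 33.1 × 16/225
= 529.6/225
≈ 2.3538

2.3538


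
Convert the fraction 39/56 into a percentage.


Percentage = (part / whole) × 100
= (39 / 56) × 100
≈ 69.64%

69.64%


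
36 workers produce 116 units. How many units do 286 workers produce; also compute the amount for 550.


Direct proportion: y/x = constant
k = 116/36 ≈ 3.2222
y at x=286: k × 286 = 116 × 286 / 36 = 33176/36 ≈ 921.56
y at x=550: k × 550 = 116 × 550 / 36 = 63800/36 ≈ 1772.22
= 921.56 and 1772.22

921.56 and 1772.22


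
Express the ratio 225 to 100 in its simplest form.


GCD(225, 100) = 25
225/25 : 100/25
= 9:4

9:4


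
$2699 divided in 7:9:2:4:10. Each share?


Total parts = 7 + 9 + 2 + 4 + 10 = 32
Part 1: 2699 × 7/32 = 590.41
Part 2: 2699 × 9/32 = 759.09
Part 3: 2699 × 2/32 = 168.69
Part 4: 2699 × 4/32 = 337.38
Part 5: 2699 × 10/32 = 843.44
= Part 1: $590.41, Part 2: $759.09, Part 3: $168.69, Part 4: $337.38, Part 5: $843.44

Part 1: $590.41, Part 2: $759.09, Part 3: $168.69, Part 4: $337.38, Part 5: $843.44


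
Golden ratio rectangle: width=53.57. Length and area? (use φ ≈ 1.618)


φ = (1 + √5) / 2 ≈ 1.618
Length = width × φ = 53.57 × 1.618 = 86.67626
≈ 86.68
Area = width × length = 53.57 × 86.67626 = 4643.2472482 ≈ 4643.25
= Length: 86.68, Area: 4643.25

Length: 86.68, Area: 4643.25


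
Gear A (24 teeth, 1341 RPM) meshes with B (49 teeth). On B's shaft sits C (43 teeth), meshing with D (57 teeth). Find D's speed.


Stage 1: RPM_B = RPM_A × t_A/t_B = 1341 × 24/49 = 32184/49 ≈ 656.82
B and C share a shaft → RPM_C = RPM_B
Stage 2: RPM_D = RPM_C × t_C/t_D = RPM_A × (t_A×t_C)/(t_B×t_D)
Overall ratio = (24×43)/(49×57) = 1032/2793
RPM_D = 1341 × 1032/2793 = 1383912/2793
≈ 495.49 RPM

495.49 RPM


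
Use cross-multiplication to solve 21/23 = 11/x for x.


Cross multiply: 21 × x = 23 × 11
21x = 253
x = 253 / 21
= 12.05

12.05


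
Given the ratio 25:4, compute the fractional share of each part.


Total parts = 25 + 4 = 29
First part: 25/29 = 25/29
Second part: 4/29 = 4/29
= 25/29 and 4/29

25/29 and 4/29


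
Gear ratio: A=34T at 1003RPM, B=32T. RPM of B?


Gear ratio = 34:32 = 17:16
RPM_B = RPM_A × (teeth_A / teeth_B)
= 1003 × (34/32)
= 1065.7 RPM

1065.7 RPM


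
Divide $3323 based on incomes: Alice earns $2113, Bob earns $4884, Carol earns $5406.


Total income = 2113 + 4884 + 5406 = $12403
Alice: $3323 × 2113/12403 = $566.11
Bob: $3323 × 4884/12403 = $1308.52
Carol: $3323 × 5406/12403 = $1448.37
= Alice: $566.11, Bob: $1308.52, Carol: $1448.37

Alice: $566.11, Bob: $1308.52, Carol: $1448.37


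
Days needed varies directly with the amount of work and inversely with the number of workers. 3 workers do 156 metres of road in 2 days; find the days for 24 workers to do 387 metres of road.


Days ∝ work / workers, so d₂ = d₁ × (m₁/m₂) × (w₂/w₁)
Workers factor (inverse): 3/24 = 0.1250
Work factor (direct): 387/156 ≈ 2.4808
d₂ = 2 × 3/24 × 387/156 = (2 × 3 × 387) / (24 × 156) = 2322/3744
≈ 0.62 days

0.62 days


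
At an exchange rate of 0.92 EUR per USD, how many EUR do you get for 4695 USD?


Amount × rate = 4695 × 0.92
= 4319.40 EUR

4319.40 EUR


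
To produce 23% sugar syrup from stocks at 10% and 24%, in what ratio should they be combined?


Let x parts of 10% mix with y parts of 24%.
10x + 24y = 23(x + y)
10x + 24y = 23x + 23y
x(10 - 23) = y(23 - 24)
x/y = (24 - 23)/(23 - 10) = 1/13
Simplify: 1:13
= 1:13

1:13


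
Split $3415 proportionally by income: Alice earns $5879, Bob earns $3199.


Total income = 5879 + 3199 = $9078
Alice: $3415 × 5879/9078 = $2211.59
Bob: $3415 × 3199/9078 = $1203.41
= Alice: $2211.59, Bob: $1203.41

Alice: $2211.59, Bob: $1203.41


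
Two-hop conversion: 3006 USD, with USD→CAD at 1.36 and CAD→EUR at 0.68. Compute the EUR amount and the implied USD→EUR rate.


Step 1: 3006 USD × 1.36 = 4088.16 CAD
Step 2: 4088.16 CAD × 0.68 = 2779.95 EUR
Implied rate USD→EUR = 1.36 × 0.68 = 0.9248
= 2779.95 EUR; implied rate 0.9248 EUR/USD

2779.95 EUR; implied rate 0.9248 EUR/USD


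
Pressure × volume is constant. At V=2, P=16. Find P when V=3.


Inverse proportion: x × y = constant
k = 2 × 16 = 32
y₂ = k / 3 = 32 / 3
= 10.67

10.67


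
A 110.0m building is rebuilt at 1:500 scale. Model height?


Model size = real / scale
= 110.0 / 500
= 0.2200 m

0.2200 m


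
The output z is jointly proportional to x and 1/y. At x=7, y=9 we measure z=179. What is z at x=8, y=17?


z = k·x/y
Solve for k using the known point: k = z·y/x = 179×9/7 = 1611/7 ≈ 230.1429
Now evaluate at x=8, y=17:
z = k × 8 / 17 = (1611 × 8) / (7 × 17) = 12888/119
≈ 108.3025

108.3025


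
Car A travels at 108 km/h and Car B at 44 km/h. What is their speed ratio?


Ratio = 108:44
GCD = 4
Simplified = 27:11
Time ratio (same distance) = 11:27
Speed ratio = 27:11

27:11


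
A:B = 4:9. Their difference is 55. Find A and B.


Let A = 4k, B = 9k.
9k - 4k = 55
5k = 55 → k = 55/5 = 11
A = 4×11 = 44, B = 9×11 = 99
= A = 44, B = 99

A = 44, B = 99


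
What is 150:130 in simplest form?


GCD(150, 130) = 10
150/10 : 130/10
= 15:13

15:13


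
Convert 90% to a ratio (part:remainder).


90% means 90 parts out of 100; remainder = 10
Part : remainder = 90:10
GCD = 10
= 9:1

9:1


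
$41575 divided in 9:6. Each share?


Total parts = 9 + 6 = 15
Part 1: 41575 × 9/15 = 24945.00
Part 2: 41575 × 6/15 = 16630.00
= Part 1: $24945.00, Part 2: $16630.00

Part 1: $24945.00, Part 2: $16630.00


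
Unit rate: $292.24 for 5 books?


Unit rate = total / quantity
= 292.24 / 5
= $58.45 per unit

$58.45 per unit


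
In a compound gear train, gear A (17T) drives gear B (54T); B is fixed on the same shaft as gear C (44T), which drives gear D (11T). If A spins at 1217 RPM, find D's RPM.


Stage 1: RPM_B = RPM_A × t_A/t_B = 1217 × 17/54 = 20689/54 ≈ 383.13
B and C share a shaft → RPM_C = RPM_B
Stage 2: RPM_D = RPM_C × t_C/t_D = RPM_A × (t_A×t_C)/(t_B×t_D)
Overall ratio = (17×44)/(54×11) = 748/594
RPM_D = 1217 × 748/594 = 910316/594
≈ 1532.52 RPM

1532.52 RPM


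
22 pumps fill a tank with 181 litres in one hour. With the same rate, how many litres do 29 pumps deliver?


Direct proportion: y/x = constant
k = 181/22 ≈ 8.2273
y₂ = k × 29 = 181 × 29 / 22 = 5249/22
≈ 238.59

238.59


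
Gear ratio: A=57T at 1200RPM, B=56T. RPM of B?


Gear ratio = 57:56 = 57:56
RPM_B = RPM_A × (teeth_A / teeth_B)
= 1200 × (57/56)
= 1221.4 RPM

1221.4 RPM


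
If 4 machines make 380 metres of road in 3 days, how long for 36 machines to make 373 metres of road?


Days ∝ work / workers, so d₂ = d₁ × (m₁/m₂) × (w₂/w₁)
Workers factor (inverse): 4/36 ≈ 0.1111
Work factor (direct): 373/380 ≈ 0.9816
d₂ = 3 × 4/36 × 373/380 = (3 × 4 × 373) / (36 × 380) = 4476/13680
≈ 0.33 days

0.33 days


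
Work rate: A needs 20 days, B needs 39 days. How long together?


Rate of A = 1/20 per day
Rate of B = 1/39 per day
Combined rate = 1/20 + 1/39 = 59/780 ≈ 0.0756 per day
Days = 1 / combined rate = 780/59
≈ 13.22 days

13.22 days


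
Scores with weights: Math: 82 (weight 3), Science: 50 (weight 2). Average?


Numerator = 82×3 + 50×2
= 246 + 100
= 346
Total weight = 5
Weighted avg = 346/5
= 69.20

69.20


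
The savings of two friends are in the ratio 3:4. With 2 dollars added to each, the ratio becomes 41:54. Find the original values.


Let A = 3k, B = 4k.
(3k + 2) / (4k + 2) = 41/54
Cross-multiply: 54(3k + 2) = 41(4k + 2)
162k + 108 = 164k + 82
162k - 164k = 82 - 108
-2k = -26
k = -26/-2 = 13
A = 3×13 = 39, B = 4×13 = 52
= A = 39, B = 52

A = 39, B = 52


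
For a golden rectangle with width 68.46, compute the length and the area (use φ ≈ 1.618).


φ = (1 + √5) / 2 ≈ 1.618
Length = width × φ = 68.46 × 1.618 = 110.76828
≈ 110.77
Area = width × length = 68.46 × 110.76828 = 7583.1964488 ≈ 7583.20
= Length: 110.77, Area: 7583.20

Length: 110.77, Area: 7583.20


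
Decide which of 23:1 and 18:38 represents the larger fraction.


23/1 = 23.0000
18/38 = 0.4737
23.0000 > 0.4737, so 23:1 is greater
= 23:1

23:1


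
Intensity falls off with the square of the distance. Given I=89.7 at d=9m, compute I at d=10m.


I₁d₁² = I₂d₂²
I₂ = I₁ × (d₁/d₂)²
= 89.7 × (9/10)²
= 89.7 × 81/100
= 7265.7/100
= 72.6570

72.6570


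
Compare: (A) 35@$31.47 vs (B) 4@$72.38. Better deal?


Deal A: $31.47/35 = $0.8991/unit
Deal B: $72.38/4 = $18.0950/unit
A is cheaper per unit
= Deal A

Deal A


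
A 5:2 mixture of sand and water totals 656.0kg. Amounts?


Total parts = 5 + 2 = 7
sand: 656.0 × 5/7 = 468.6kg
water: 656.0 × 2/7 = 187.4kg
= 468.6kg and 187.4kg

468.6kg and 187.4kg


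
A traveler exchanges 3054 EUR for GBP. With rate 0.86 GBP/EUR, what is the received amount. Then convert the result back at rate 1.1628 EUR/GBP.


Amount × rate = 3054 × 0.86 = 2626.44 GBP
Round-trip: 2626.44 × 1.1628 = 3054.02 EUR
= 2626.44 GBP, then 3054.02 EUR

2626.44 GBP, then 3054.02 EUR


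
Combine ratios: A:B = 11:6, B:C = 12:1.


Match B: multiply A:B by 12 → 132:72
Multiply B:C by 6 → 72:6
Combined: 132:72:6
GCD = 6
= 22:12:1

22:12:1


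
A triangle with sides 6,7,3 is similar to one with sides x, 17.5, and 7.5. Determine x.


Scale factor = 17.5/7 = 2.5
Missing side = 6 × 2.5
= 15.0

15.0


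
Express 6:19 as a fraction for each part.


Total parts = 6 + 19 = 25
First part: 6/25 = 6/25
Second part: 19/25 = 19/25
= 6/25 and 19/25

6/25 and 19/25


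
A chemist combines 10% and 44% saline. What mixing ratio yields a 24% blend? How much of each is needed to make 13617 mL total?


Let x parts of 10% mix with y parts of 44%.
10x + 44y = 24(x + y)
10x + 44y = 24x + 24y
x(10 - 24) = y(24 - 44)
x/y = (44 - 24)/(24 - 10) = 20/14
Simplify: 10:7
Total parts = 17; one part = 13617/17 = 801.00 mL
10% solution: 10×801.00 = 8010.00 mL
44% solution: 7×801.00 = 5607.00 mL
= ratio 10:7; 8010.00 mL and 5607.00 mL

ratio 10:7; 8010.00 mL and 5607.00 mL


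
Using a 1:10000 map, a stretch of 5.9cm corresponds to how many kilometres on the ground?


Real distance = map distance × scale
= 5.9cm × 10000
= 59000 cm = 590.0 m
= 0.590 km

0.590 km


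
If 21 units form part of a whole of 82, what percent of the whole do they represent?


Percentage = (part / whole) × 100
= (21 / 82) × 100
≈ 25.61%

25.61%


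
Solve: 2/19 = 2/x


Cross multiply: 2 × x = 19 × 2
2x = 38
x = 38 / 2
= 19.00

19.00


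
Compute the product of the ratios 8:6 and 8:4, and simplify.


Compound ratio = (8×8) : (6×4)
= 64:24
GCD = 8
= 8:3

8:3


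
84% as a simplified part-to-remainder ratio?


84% means 84 parts out of 100; remainder = 16
Part : remainder = 84:16
GCD = 4
= 21:4

21:4


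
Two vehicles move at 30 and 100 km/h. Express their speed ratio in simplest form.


Ratio = 30:100
GCD = 10
Simplified = 3:10
Time ratio (same distance) = 10:3
Speed ratio = 3:10

3:10


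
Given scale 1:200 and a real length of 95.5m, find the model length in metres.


Model size = real / scale
= 95.5 / 200
= 0.4775 m

0.4775 m


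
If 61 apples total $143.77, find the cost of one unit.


Unit rate = total / quantity
= 143.77 / 61
= $2.36 per unit

$2.36 per unit


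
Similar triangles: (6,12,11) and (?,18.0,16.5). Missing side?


Scale factor = 18.0/12 = 1.5
Missing side = 6 × 1.5
= 9.0

9.0


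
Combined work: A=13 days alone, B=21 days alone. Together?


Rate of A = 1/13 per day
Rate of B = 1/21 per day
Combined rate = 1/13 + 1/21 = 34/273 ≈ 0.1245 per day
Days = 1 / combined rate = 273/34
≈ 8.03 days

8.03 days


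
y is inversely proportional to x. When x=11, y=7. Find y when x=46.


Inverse proportion: x × y = constant
k = 11 × 7 = 77
y₂ = k / 46 = 77 / 46
= 1.67

1.67


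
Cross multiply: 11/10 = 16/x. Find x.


Cross multiply: 11 × x = 10 × 16
11x = 160
x = 160 / 11
= 14.55

14.55


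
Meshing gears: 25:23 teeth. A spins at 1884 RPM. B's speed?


Gear ratio = 25:23 = 25:23
RPM_B = RPM_A × (teeth_A / teeth_B)
= 1884 × (25/23)
= 2047.8 RPM

2047.8 RPM


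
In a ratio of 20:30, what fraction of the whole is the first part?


Total parts = 20 + 30 = 50
First part: 20/50 = 2/5
= 2/5

2/5


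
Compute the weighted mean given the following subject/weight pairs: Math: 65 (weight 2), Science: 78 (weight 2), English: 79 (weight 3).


Numerator = 65×2 + 78×2 + 79×3
= 130 + 156 + 237
= 523
Total weight = 7
Weighted avg = 523/7
= 74.71

74.71


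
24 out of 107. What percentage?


Percentage = (part / whole) × 100
= (24 / 107) × 100
≈ 22.43%

22.43%


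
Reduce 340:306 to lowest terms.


GCD(340, 306) = 34
340/34 : 306/34
= 10:9

10:9


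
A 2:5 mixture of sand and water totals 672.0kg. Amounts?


Total parts = 2 + 5 = 7
sand: 672.0 × 2/7 = 192.0kg
water: 672.0 × 5/7 = 480.0kg
= 192.0kg and 480.0kg

192.0kg and 480.0kg


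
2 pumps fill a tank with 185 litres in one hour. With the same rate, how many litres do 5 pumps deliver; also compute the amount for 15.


Direct proportion: y/x = constant
k = 185/2 = 92.5000
y at x=5: k × 5 = 185 × 5 / 2 = 925/2 = 462.50
y at x=15: k × 15 = 185 × 15 / 2 = 2775/2 = 1387.50
= 462.50 and 1387.50

462.50 and 1387.50


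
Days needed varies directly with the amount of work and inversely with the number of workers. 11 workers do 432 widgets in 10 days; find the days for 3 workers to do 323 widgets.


Days ∝ work / workers, so d₂ = d₁ × (m₁/m₂) × (w₂/w₁)
Workers factor (inverse): 11/3 ≈ 3.6667
Work factor (direct): 323/432 ≈ 0.7477
d₂ = 10 × 11/3 × 323/432 = (10 × 11 × 323) / (3 × 432) = 35530/1296
≈ 27.42 days

27.42 days


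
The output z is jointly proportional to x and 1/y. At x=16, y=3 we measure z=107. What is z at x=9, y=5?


z = k·x/y
Solve for k using the known point: k = z·y/x = 107×3/16 = 321/16 = 20.0625
Now evaluate at x=9, y=5:
z = k × 9 / 5 = (321 × 9) / (16 × 5) = 2889/80
= 36.1125

36.1125


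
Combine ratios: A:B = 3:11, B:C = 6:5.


Match B: multiply A:B by 6 → 18:66
Multiply B:C by 11 → 66:55
Combined: 18:66:55
GCD = 1
= 18:66:55

18:66:55


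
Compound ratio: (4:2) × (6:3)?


Compound ratio = (4×6) : (2×3)
= 24:6
GCD = 6
= 4:1

4:1


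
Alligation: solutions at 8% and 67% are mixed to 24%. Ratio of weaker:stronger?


Let x parts of 8% mix with y parts of 67%.
8x + 67y = 24(x + y)
8x + 67y = 24x + 24y
x(8 - 24) = y(24 - 67)
x/y = (67 - 24)/(24 - 8) = 43/16
Simplify: 43:16
= 43:16

43:16


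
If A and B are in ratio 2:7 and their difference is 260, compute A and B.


Let A = 2k, B = 7k.
7k - 2k = 260
5k = 260 → k = 260/5 = 52
A = 2×52 = 104, B = 7×52 = 364
= A = 104, B = 364

A = 104, B = 364


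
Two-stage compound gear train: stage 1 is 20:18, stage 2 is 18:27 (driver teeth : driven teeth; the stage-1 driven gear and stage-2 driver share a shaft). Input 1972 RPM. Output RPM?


Stage 1: RPM_B = RPM_A × t_A/t_B = 1972 × 20/18 = 39440/18 ≈ 2191.11
B and C share a shaft → RPM_C = RPM_B
Stage 2: RPM_D = RPM_C × t_C/t_D = RPM_A × (t_A×t_C)/(t_B×t_D)
Overall ratio = (20×18)/(18×27) = 360/486
RPM_D = 1972 × 360/486 = 709920/486
≈ 1460.74 RPM

1460.74 RPM


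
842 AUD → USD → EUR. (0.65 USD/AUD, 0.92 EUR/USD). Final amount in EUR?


Step 1: 842 AUD × 0.65 = 547.30 USD
Step 2: 547.30 USD × 0.92 = 503.52 EUR
Implied rate AUD→EUR = 0.65 × 0.92 = 0.5980
= 503.52 EUR

503.52 EUR


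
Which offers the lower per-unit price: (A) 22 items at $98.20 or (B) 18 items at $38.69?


Deal A: $98.20/22 = $4.4636/unit
Deal B: $38.69/18 = $2.1494/unit
B is cheaper per unit
= Deal B

Deal B


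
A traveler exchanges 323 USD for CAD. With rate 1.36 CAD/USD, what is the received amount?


Amount × rate = 323 × 1.36
= 439.28 CAD

439.28 CAD


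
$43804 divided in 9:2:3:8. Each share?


Total parts = 9 + 2 + 3 + 8 = 22
Part 1: 43804 × 9/22 = 17919.82
Part 2: 43804 × 2/22 = 3982.18
Part 3: 43804 × 3/22 = 5973.27
Part 4: 43804 × 8/22 = 15928.73
= Part 1: $17919.82, Part 2: $3982.18, Part 3: $5973.27, Part 4: $15928.73

Part 1: $17919.82, Part 2: $3982.18, Part 3: $5973.27, Part 4: $15928.73


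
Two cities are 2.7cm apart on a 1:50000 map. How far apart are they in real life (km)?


Real distance = map distance × scale
= 2.7cm × 50000
= 135000 cm = 1350.0 m
= 1.350 km

1.350 km


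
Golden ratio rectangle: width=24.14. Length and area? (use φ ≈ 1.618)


φ = (1 + √5) / 2 ≈ 1.618
Length = width × φ = 24.14 × 1.618 = 39.05852
≈ 39.06
Area = width × length = 24.14 × 39.05852 = 942.8726728 ≈ 942.87
= Length: 39.06, Area: 942.87

Length: 39.06, Area: 942.87


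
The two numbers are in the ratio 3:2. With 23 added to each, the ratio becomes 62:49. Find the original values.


Let A = 3k, B = 2k.
(3k + 23) / (2k + 23) = 62/49
Cross-multiply: 49(3k + 23) = 62(2k + 23)
147k + 1127 = 124k + 1426
147k - 124k = 1426 - 1127
23k = 299
k = 299/23 = 13
A = 3×13 = 39, B = 2×13 = 26
= A = 39, B = 26

A = 39, B = 26


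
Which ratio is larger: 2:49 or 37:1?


2/49 = 0.0408
37/1 = 37.0000
0.0408 < 37.0000, so 2:49 is less
= 37:1

37:1


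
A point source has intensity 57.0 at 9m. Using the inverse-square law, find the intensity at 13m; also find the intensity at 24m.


I₁d₁² = I₂d₂²
I at 13m = 57.0 × (9/13)² = 57.0 × 81/169 = 4617/169 ≈ 27.3195
I at 24m = 57.0 × (9/24)² = 57.0 × 81/576 = 4617/576 ≈ 8.0156
= 27.3195 and 8.0156

27.3195 and 8.0156


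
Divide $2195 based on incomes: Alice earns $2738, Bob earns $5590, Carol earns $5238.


Total income = 2738 + 5590 + 5238 = $13566
Alice: $2195 × 2738/13566 = $443.01
Bob: $2195 × 5590/13566 = $904.47
Carol: $2195 × 5238/13566 = $847.52
= Alice: $443.01, Bob: $904.47, Carol: $847.52

Alice: $443.01, Bob: $904.47, Carol: $847.52


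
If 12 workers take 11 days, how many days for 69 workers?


Inverse proportion: x × y = constant
k = 12 × 11 = 132
y₂ = k / 69 = 132 / 69
= 1.91

1.91


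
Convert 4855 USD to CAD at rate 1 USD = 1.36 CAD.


Amount × rate = 4855 × 1.36
= 6602.80 CAD

6602.80 CAD


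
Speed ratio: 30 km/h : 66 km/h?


Ratio = 30:66
GCD = 6
Simplified = 5:11
Time ratio (same distance) = 11:5
Speed ratio = 5:11

5:11


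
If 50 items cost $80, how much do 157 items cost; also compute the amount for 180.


Direct proportion: y/x = constant
k = 80/50 = 1.6000
y at x=157: k × 157 = 80 × 157 / 50 = 12560/50 = 251.20
y at x=180: k × 180 = 80 × 180 / 50 = 14400/50 = 288.00
= 251.20 and 288.00

251.20 and 288.00


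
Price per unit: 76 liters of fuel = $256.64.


Unit rate = total / quantity
= 256.64 / 76
= $3.38 per unit

$3.38 per unit


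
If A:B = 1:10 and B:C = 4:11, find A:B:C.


Match B: multiply A:B by 4 → 4:40
Multiply B:C by 10 → 40:110
Combined: 4:40:110
GCD = 2
= 2:20:55

2:20:55


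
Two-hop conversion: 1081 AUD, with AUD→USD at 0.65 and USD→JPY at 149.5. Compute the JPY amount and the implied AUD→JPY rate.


Step 1: 1081 AUD × 0.65 = 702.65 USD
Step 2: 702.65 USD × 149.5 = 105046.18 JPY
Implied rate AUD→JPY = 0.65 × 149.5 = 97.1750
= 105046.18 JPY; implied rate 97.1750 JPY/AUD

105046.18 JPY; implied rate 97.1750 JPY/AUD


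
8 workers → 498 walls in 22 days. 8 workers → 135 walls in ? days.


Days ∝ work / workers, so d₂ = d₁ × (m₁/m₂) × (w₂/w₁)
Workers factor (inverse): 8/8 = 1.0000
Work factor (direct): 135/498 ≈ 0.2711
d₂ = 22 × 8/8 × 135/498 = (22 × 8 × 135) / (8 × 498) = 23760/3984
≈ 5.96 days

5.96 days


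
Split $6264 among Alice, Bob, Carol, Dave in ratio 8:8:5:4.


Total parts = 8 + 8 + 5 + 4 = 25
Alice: 6264 × 8/25 = 2004.48
Bob: 6264 × 8/25 = 2004.48
Carol: 6264 × 5/25 = 1252.80
Dave: 6264 × 4/25 = 1002.24
= Alice: $2004.48, Bob: $2004.48, Carol: $1252.80, Dave: $1002.24

Alice: $2004.48, Bob: $2004.48, Carol: $1252.80, Dave: $1002.24


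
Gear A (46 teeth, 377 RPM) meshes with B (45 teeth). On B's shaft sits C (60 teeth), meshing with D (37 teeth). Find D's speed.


Stage 1: RPM_B = RPM_A × t_A/t_B = 377 × 46/45 = 17342/45 ≈ 385.38
B and C share a shaft → RPM_C = RPM_B
Stage 2: RPM_D = RPM_C × t_C/t_D = RPM_A × (t_A×t_C)/(t_B×t_D)
Overall ratio = (46×60)/(45×37) = 2760/1665
RPM_D = 377 × 2760/1665 = 1040520/1665
≈ 624.94 RPM

624.94 RPM


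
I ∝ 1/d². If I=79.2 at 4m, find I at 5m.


I₁d₁² = I₂d₂²
I₂ = I₁ × (d₁/d₂)²
= 79.2 × (4/5)²
= 79.2 × 16/25
= 1267.2/25
= 50.6880

50.6880


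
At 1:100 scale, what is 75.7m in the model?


Model size = real / scale
= 75.7 / 100
= 0.7570 m

0.7570 m


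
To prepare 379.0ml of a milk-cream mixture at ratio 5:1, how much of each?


Total parts = 5 + 1 = 6
milk: 379.0 × 5/6 = 315.8ml
cream: 379.0 × 1/6 = 63.2ml
= 315.8ml and 63.2ml

315.8ml and 63.2ml


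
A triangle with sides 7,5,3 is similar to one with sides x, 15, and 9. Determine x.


Scale factor = 15/5 = 3
Missing side = 7 × 3
= 21.0

21.0


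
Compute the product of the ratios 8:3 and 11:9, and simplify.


Compound ratio = (8×11) : (3×9)
= 88:27
GCD = 1
= 88:27

88:27


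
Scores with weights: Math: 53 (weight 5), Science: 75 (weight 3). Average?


Numerator = 53×5 + 75×3
= 265 + 225
= 490
Total weight = 8
Weighted avg = 490/8
= 61.25

61.25


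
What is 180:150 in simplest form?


GCD(180, 150) = 30
180/30 : 150/30
= 6:5

6:5


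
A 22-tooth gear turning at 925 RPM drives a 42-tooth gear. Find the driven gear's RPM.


Gear ratio = 22:42 = 11:21
RPM_B = RPM_A × (teeth_A / teeth_B)
= 925 × (22/42)
= 484.5 RPM

484.5 RPM


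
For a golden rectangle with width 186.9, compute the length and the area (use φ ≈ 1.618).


φ = (1 + √5) / 2 ≈ 1.618
Length = width × φ = 186.9 × 1.618 = 302.4042
≈ 302.40
Area = width × length = 186.9 × 302.4042 = 56519.34498 ≈ 56519.34
= Length: 302.40, Area: 56519.34

Length: 302.40, Area: 56519.34


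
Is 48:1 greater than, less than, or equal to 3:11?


48/1 = 48.0000
3/11 = 0.2727
48.0000 > 0.2727, so 48:1 is greater
= greater than

greater than


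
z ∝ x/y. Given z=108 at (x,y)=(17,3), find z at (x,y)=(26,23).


z = k·x/y
Solve for k using the known point: k = z·y/x = 108×3/17 = 324/17 ≈ 19.0588
Now evaluate at x=26, y=23:
z = k × 26 / 23 = (324 × 26) / (17 × 23) = 8424/391
≈ 21.5448

21.5448


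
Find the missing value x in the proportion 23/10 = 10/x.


Cross multiply: 23 × x = 10 × 10
23x = 100
x = 100 / 23
= 4.35

4.35
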